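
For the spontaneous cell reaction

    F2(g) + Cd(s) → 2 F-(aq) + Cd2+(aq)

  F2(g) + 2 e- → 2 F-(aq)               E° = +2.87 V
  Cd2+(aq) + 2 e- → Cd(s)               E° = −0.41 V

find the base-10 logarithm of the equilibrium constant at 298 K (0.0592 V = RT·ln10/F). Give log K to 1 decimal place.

The F₂/F⁻ couple is reduced (cathode); E°cell = +2.87 − (−0.41) = +3.28 V with n = 2.
At equilibrium E = 0, so log K = nE°cell / 0.0592 = (2)(+3.28) / 0.0592 = 110.8.

log K = 110.8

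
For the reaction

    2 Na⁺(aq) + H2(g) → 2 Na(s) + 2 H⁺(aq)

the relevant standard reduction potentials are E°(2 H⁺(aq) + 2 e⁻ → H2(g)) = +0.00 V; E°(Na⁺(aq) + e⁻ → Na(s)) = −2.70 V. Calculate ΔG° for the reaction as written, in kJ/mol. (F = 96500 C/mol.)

+521 kJ/mol

In the reaction as written Na⁺(aq) is reduced, so the Na⁺/Na couple is the cathode and 2H⁺/H₂ is the anode.
E°cell = −2.70 − (+0.00) = −2.70 V; balancing electrons gives n = 2.
ΔG° = −nFE°cell = −(2)(96500)(−2.70) J/mol = +521 kJ/mol.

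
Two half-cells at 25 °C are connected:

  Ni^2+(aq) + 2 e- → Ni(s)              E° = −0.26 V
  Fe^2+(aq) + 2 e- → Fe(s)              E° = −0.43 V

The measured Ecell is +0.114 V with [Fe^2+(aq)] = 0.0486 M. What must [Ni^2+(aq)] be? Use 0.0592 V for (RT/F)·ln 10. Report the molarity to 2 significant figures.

0.00062 M

Ni²⁺/Ni is the cathode (higher E°); E°cell = −0.26 − (−0.43) = +0.17 V with n = 2.
Since E = E° − (0.0592/n)·log Q, log Q = n(E° − E)/0.0592 = 1.892.
The balanced reaction is Ni^2+(aq) + Fe(s) → Ni(s) + Fe^2+(aq), so Q = [Fe^2+(aq)] / [Ni^2+(aq)].
Isolating [Ni^2+(aq)] in Q = 10^{1.892} yields log [Ni^2+(aq)] = −3.205, i.e. 0.00062 M.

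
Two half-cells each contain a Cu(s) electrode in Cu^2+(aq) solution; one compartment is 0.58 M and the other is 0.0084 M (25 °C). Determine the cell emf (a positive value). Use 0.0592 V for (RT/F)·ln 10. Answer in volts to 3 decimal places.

For a concentration cell E°cell = 0, since both electrodes use the same couple.
The compartment with the higher Cu^2+(aq) concentration (0.58 M) acts as the cathode; ions are reduced there and produced at the dilute (0.0084 M) anode.
With n = 2, Ecell = −(0.0592/2)·log([dilute]/[conc]) = −(0.0592/2)·log(0.0084/0.58) = +0.054 V.

0.054 V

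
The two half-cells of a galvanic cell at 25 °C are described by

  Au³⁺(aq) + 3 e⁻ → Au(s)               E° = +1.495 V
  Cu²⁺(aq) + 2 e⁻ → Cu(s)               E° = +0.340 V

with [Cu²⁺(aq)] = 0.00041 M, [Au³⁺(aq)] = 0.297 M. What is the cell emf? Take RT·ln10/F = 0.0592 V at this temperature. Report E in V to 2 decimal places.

The Au³⁺/Au couple has the more positive E°, so it is the cathode; Cu²⁺/Cu is the anode.
E°cell = E°cat − E°an = +1.495 − (+0.340) = +1.155 V; n = 6.
For the overall reaction 2 Au³⁺(aq) + 3 Cu(s) → 2 Au(s) + 3 Cu²⁺(aq), Q = [Cu²⁺(aq)]^3 / [Au³⁺(aq)]^2 = 7.81×10^−10, giving log Q = −9.107.
E = E° − (0.0592/n)·log Q = +1.155 − (0.0592/6)(−9.107) = +1.24 V.

+1.24 V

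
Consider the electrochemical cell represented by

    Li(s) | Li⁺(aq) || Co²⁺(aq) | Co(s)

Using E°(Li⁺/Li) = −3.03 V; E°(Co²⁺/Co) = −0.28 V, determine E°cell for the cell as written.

+2.75 V

By convention the left-hand electrode in cell notation is the anode (oxidation) and the right-hand electrode is the cathode (reduction).
E°cell = E°(right) − E°(left) = −0.28 − (−3.03) = +2.75 V.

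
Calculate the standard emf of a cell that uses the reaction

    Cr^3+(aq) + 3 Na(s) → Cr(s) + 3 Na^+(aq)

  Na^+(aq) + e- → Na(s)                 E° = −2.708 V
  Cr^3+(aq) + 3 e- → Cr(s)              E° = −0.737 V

In the reaction as written, Cr^3+(aq) is reduced (cathode) and Na^+(aq) is produced by oxidation at the anode.
E°cell = E°(cathode) − E°(anode) = −0.737 − (−2.708) = +1.971 V.

+1.971 V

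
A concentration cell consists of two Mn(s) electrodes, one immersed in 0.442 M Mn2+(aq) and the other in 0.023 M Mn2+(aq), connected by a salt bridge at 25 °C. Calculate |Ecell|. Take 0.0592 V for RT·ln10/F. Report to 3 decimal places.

For a concentration cell E°cell = 0, since both electrodes use the same couple.
The compartment with the higher Mn2+(aq) concentration (0.442 M) acts as the cathode; ions are reduced there and produced at the dilute (0.023 M) anode.
With n = 2, Ecell = −(0.0592/2)·log([dilute]/[conc]) = −(0.0592/2)·log(0.023/0.442) = +0.038 V.

0.038 V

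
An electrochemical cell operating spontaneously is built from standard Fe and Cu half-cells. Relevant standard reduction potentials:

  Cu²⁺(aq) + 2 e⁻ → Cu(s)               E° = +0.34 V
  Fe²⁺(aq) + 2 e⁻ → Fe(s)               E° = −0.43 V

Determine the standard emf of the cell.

Of the two couples in this cell, the one with the more positive reduction potential is reduced at the cathode: here that is Cu²⁺/Cu (+0.34 V); Fe²⁺/Fe (−0.43 V) is the anode.
E°cell = E°(cathode) − E°(anode) = +0.34 − (−0.43) = +0.77 V.

+0.77 V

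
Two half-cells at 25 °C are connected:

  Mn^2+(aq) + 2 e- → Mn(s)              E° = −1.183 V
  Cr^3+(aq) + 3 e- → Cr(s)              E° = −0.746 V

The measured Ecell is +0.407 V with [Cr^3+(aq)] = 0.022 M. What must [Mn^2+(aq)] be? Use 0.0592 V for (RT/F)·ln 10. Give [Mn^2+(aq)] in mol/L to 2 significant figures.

With Cr³⁺/Cr at the cathode and Mn²⁺/Mn at the anode, E°cell = −0.746 − (−1.183) = +0.437 V (n = 6).
Rearranging E = E° − (0.0592/n)·log Q gives log Q = 6(+0.437 − (+0.407))/0.0592 = 3.041.
For 2 Cr^3+(aq) + 3 Mn(s) → 2 Cr(s) + 3 Mn^2+(aq), the reaction quotient is Q = [Mn^2+(aq)]^3 / [Cr^3+(aq)]^2.
Solving for the unknown gives log [Mn^2+(aq)] = −0.091, so [Mn^2+(aq)] ≈ 0.81 M.

0.81 M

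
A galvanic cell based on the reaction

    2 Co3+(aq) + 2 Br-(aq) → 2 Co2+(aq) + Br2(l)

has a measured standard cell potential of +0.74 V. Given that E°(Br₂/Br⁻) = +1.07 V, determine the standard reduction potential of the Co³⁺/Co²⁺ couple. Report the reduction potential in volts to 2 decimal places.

In the reaction as written the Co³⁺/Co²⁺ couple is reduced (cathode) and Br₂/Br⁻ is oxidized (anode), so E°cell = E°(Co³⁺/Co²⁺) − E°(Br₂/Br⁻).
E°(Co³⁺/Co²⁺) = E°cell + E°(anode) = +0.74 + (+1.07) = +1.81 V.

+1.81 V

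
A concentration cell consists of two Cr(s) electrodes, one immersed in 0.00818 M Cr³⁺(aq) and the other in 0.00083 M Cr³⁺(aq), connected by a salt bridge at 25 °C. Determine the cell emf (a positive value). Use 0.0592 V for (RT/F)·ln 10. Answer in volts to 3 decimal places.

0.020 V

For a concentration cell E°cell = 0, since both electrodes use the same couple.
The compartment with the higher Cr³⁺(aq) concentration (0.00818 M) acts as the cathode; ions are reduced there and produced at the dilute (0.00083 M) anode.
With n = 3, Ecell = −(0.0592/3)·log([dilute]/[conc]) = −(0.0592/3)·log(0.00083/0.00818) = +0.020 V.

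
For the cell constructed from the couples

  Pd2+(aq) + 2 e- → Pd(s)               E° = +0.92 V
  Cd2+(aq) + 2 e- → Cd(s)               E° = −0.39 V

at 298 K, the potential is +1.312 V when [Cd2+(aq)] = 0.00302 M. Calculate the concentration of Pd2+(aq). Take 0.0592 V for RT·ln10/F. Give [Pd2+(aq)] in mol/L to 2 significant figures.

Pd²⁺/Pd is the cathode (higher E°); E°cell = +0.92 − (−0.39) = +1.31 V with n = 2.
Since E = E° − (0.0592/n)·log Q, log Q = n(E° − E)/0.0592 = −0.068.
Balancing electrons gives Pd2+(aq) + Cd(s) → Pd(s) + Cd2+(aq); thus Q = [Cd2+(aq)] / [Pd2+(aq)].
Isolating [Pd2+(aq)] in Q = 10^{−0.068} yields log [Pd2+(aq)] = −2.452, i.e. 0.0035 M.

0.0035 M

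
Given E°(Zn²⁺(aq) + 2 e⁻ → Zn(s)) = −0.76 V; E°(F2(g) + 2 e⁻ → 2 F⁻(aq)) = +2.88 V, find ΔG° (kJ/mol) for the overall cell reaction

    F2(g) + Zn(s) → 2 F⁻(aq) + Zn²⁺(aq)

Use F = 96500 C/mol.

−703 kJ/mol

In the reaction as written F2(g) is reduced, so the F₂/F⁻ couple is the cathode and Zn²⁺/Zn is the anode.
E°cell = +2.88 − (−0.76) = +3.64 V; balancing electrons gives n = 2.
ΔG° = −nFE°cell = −(2)(96500)(+3.64) J/mol = −703 kJ/mol.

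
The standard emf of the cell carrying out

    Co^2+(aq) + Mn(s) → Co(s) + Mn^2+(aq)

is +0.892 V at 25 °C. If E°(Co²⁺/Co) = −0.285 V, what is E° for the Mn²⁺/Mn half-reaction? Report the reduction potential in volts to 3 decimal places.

In the reaction as written the Co²⁺/Co couple is reduced (cathode) and Mn²⁺/Mn is oxidized (anode), so E°cell = E°(Co²⁺/Co) − E°(Mn²⁺/Mn).
E°(Mn²⁺/Mn) = E°(cathode) − E°cell = −0.285 − (+0.892) = −1.177 V.

−1.177 V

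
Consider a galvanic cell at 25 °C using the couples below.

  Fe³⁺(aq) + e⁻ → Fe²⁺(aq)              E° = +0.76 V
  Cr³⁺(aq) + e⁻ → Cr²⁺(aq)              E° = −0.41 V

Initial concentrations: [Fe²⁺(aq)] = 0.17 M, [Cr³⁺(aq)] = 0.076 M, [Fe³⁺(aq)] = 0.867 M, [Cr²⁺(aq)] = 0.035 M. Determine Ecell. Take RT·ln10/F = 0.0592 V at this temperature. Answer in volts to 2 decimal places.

Since E°(Fe³⁺/Fe²⁺) > E°(Cr³⁺/Cr²⁺), Fe³⁺/Fe²⁺ serves as the cathode.
E°cell = +0.76 − (−0.41) = +1.17 V, with n = 1 electron transferred.
For the overall reaction Fe³⁺(aq) + Cr²⁺(aq) → Fe²⁺(aq) + Cr³⁺(aq), Q = ([Fe²⁺(aq)]·[Cr³⁺(aq)]) / ([Fe³⁺(aq)]·[Cr²⁺(aq)]) = 0.426, giving log Q = −0.371.
Applying E = E° − (RT ln10/nF)·log Q gives +1.17 − (0.0592/1)(−0.371) = +1.19 V.

+1.19 V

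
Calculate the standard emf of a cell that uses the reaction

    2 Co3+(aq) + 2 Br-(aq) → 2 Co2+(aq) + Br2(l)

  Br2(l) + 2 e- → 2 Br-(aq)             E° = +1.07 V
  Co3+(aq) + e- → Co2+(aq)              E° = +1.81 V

+0.74 V

In the reaction as written, Co3+(aq) is reduced (cathode) and Br2(l) is produced by oxidation at the anode.
E°cell = E°(cathode) − E°(anode) = +1.81 − (+1.07) = +0.74 V.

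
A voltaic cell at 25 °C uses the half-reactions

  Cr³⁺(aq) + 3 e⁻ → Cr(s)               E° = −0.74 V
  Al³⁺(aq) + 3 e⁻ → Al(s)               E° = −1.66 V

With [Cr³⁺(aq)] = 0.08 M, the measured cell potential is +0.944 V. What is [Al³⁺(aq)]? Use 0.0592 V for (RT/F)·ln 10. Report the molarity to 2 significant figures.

Cr³⁺/Cr is the cathode (higher E°); E°cell = −0.74 − (−1.66) = +0.92 V with n = 3.
Rearranging E = E° − (0.0592/n)·log Q gives log Q = 3(+0.92 − (+0.944))/0.0592 = −1.216.
Balancing electrons gives Cr³⁺(aq) + Al(s) → Cr(s) + Al³⁺(aq); thus Q = [Al³⁺(aq)] / [Cr³⁺(aq)].
Substituting the known concentrations and solving, log [Al³⁺(aq)] = −2.313 and [Al³⁺(aq)] = 0.0049 M.

0.0049 M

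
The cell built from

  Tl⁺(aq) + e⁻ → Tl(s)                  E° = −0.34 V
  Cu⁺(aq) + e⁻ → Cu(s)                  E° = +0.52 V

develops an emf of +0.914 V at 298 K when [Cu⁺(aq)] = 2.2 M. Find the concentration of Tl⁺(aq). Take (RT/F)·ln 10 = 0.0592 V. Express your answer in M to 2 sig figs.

With Cu⁺/Cu at the cathode and Tl⁺/Tl at the anode, E°cell = +0.52 − (−0.34) = +0.86 V (n = 1).
Since E = E° − (0.0592/n)·log Q, log Q = n(E° − E)/0.0592 = −0.912.
The balanced reaction is Cu⁺(aq) + Tl(s) → Cu(s) + Tl⁺(aq), so Q = [Tl⁺(aq)] / [Cu⁺(aq)].
Solving for the unknown gives log [Tl⁺(aq)] = −0.570, so [Tl⁺(aq)] ≈ 0.27 M.

0.27 M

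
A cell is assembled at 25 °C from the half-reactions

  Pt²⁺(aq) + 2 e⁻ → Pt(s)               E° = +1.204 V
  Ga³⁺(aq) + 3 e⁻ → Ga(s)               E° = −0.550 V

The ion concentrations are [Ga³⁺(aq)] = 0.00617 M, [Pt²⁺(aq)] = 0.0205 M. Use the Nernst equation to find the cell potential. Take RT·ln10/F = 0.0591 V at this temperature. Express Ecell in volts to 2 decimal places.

Pt²⁺/Pt is reduced (cathode, E° = +1.204 V) and Ga³⁺/Ga is oxidized (anode).
E°cell = E°cat − E°an = +1.204 − (−0.550) = +1.754 V; n = 6.
Balancing gives 3 Pt²⁺(aq) + 2 Ga(s) → 3 Pt(s) + 2 Ga³⁺(aq); hence Q = [Ga³⁺(aq)]^2 / [Pt²⁺(aq)]^3 = 4.42 (log Q = 0.645).
By the Nernst equation, E = +1.754 − (0.0591/6)·(0.645) = +1.75 V.

+1.75 V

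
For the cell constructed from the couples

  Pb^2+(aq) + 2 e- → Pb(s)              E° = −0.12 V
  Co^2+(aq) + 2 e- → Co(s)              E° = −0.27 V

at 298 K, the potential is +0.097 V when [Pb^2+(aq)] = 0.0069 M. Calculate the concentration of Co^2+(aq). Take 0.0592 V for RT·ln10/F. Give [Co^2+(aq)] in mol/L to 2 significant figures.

0.43 M

Pb²⁺/Pb is the cathode (higher E°); E°cell = −0.12 − (−0.27) = +0.15 V with n = 2.
Rearranging E = E° − (0.0592/n)·log Q gives log Q = 2(+0.15 − (+0.097))/0.0592 = 1.791.
For Pb^2+(aq) + Co(s) → Pb(s) + Co^2+(aq), the reaction quotient is Q = [Co^2+(aq)] / [Pb^2+(aq)].
Substituting the known concentrations and solving, log [Co^2+(aq)] = −0.370 and [Co^2+(aq)] = 0.43 M.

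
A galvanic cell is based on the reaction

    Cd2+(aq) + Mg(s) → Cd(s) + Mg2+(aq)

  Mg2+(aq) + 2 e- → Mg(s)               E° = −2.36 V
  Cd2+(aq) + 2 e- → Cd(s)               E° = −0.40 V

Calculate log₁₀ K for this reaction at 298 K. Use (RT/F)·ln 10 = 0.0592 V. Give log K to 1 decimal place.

log K = 66.2

The Cd²⁺/Cd couple is reduced (cathode); E°cell = −0.40 − (−2.36) = +1.96 V with n = 2.
At equilibrium E = 0, so log K = nE°cell / 0.0592 = (2)(+1.96) / 0.0592 = 66.2.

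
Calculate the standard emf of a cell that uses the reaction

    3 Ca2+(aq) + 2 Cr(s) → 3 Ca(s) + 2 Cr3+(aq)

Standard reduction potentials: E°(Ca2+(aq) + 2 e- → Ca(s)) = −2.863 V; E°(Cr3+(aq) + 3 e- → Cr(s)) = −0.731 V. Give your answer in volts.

−2.132 V

Ca2+(aq) gains electrons, so the Ca²⁺/Ca couple is the cathode; the Cr³⁺/Cr couple is the anode.
E°cell = E°(cathode) − E°(anode) = −2.863 − (−0.731) = −2.132 V.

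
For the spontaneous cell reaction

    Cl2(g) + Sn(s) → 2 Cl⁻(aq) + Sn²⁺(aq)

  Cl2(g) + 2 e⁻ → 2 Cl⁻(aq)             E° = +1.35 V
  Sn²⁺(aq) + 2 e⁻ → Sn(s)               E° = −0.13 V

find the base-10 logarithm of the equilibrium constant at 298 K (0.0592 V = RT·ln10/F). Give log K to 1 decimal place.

The Cl₂/Cl⁻ couple is reduced (cathode); E°cell = +1.35 − (−0.13) = +1.48 V with n = 2.
At equilibrium E = 0, so log K = nE°cell / 0.0592 = (2)(+1.48) / 0.0592 = 50.0.

log K = 50.0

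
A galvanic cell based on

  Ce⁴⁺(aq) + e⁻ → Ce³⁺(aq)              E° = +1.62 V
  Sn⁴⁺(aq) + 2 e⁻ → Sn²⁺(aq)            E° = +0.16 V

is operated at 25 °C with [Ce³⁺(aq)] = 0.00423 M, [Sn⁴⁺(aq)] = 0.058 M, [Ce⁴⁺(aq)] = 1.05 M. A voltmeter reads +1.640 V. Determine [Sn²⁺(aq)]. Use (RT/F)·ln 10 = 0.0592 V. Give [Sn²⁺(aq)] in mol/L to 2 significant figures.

The Ce⁴⁺/Ce³⁺ couple has the larger reduction potential, so it is the cathode: E°cell = +1.62 − (+0.16) = +1.46 V and n = 2.
Since E = E° − (0.0592/n)·log Q, log Q = n(E° − E)/0.0592 = −6.081.
The balanced reaction is 2 Ce⁴⁺(aq) + Sn²⁺(aq) → 2 Ce³⁺(aq) + Sn⁴⁺(aq), so Q = ([Ce³⁺(aq)]^2·[Sn⁴⁺(aq)]) / ([Ce⁴⁺(aq)]^2·[Sn²⁺(aq)]).
Solving for the unknown gives log [Sn²⁺(aq)] = 0.055, so [Sn²⁺(aq)] ≈ 1.1 M.

1.1 M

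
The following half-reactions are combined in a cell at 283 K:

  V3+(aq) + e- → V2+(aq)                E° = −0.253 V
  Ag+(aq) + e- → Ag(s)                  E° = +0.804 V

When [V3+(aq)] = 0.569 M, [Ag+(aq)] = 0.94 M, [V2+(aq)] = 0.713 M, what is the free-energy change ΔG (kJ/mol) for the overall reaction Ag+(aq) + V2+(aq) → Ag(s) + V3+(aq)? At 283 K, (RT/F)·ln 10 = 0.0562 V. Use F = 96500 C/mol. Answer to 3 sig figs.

With Ag⁺/Ag reduced at the cathode, E°cell = +0.804 − (−0.253) = +1.057 V and n = 1.
Q = [V3+(aq)] / ([Ag+(aq)]·[V2+(aq)]) = 0.849, so log Q = −0.071 and E = +1.057 − (0.0562/1)(−0.071) = +1.0610 V.
Finally ΔG = −nFE = −(1)(96500 C/mol)(+1.0610 V) = −102 kJ/mol.

−102 kJ/mol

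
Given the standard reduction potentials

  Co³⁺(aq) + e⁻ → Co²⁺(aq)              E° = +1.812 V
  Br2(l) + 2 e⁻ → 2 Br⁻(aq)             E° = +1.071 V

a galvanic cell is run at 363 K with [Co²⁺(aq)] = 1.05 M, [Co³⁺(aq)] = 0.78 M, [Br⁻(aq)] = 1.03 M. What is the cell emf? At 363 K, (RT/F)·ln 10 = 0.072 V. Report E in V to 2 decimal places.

+0.73 V

The Co³⁺/Co²⁺ couple has the more positive E°, so it is the cathode; Br₂/Br⁻ is the anode.
The standard potential is +1.812 − (+1.071) = +0.741 V and the balanced reaction transfers n = 2 electrons.
For the overall reaction 2 Co³⁺(aq) + 2 Br⁻(aq) → 2 Co²⁺(aq) + Br2(l), Q = [Co²⁺(aq)]^2 / ([Co³⁺(aq)]^2·[Br⁻(aq)]^2) = 1.71, giving log Q = 0.233.
E = E° − (0.072/n)·log Q = +0.741 − (0.072/2)(0.233) = +0.73 V.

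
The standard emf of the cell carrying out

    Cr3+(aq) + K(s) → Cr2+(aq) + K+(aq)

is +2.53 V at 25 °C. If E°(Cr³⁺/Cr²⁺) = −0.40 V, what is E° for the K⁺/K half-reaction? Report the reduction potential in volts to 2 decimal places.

In the reaction as written the Cr³⁺/Cr²⁺ couple is reduced (cathode) and K⁺/K is oxidized (anode), so E°cell = E°(Cr³⁺/Cr²⁺) − E°(K⁺/K).
E°(K⁺/K) = E°(cathode) − E°cell = −0.40 − (+2.53) = −2.93 V.

−2.93 V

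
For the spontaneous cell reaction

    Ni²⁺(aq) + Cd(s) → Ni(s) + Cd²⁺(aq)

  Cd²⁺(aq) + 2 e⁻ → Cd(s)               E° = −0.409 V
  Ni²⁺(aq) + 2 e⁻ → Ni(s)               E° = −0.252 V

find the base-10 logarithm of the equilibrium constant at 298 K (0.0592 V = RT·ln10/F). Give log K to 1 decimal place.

The Ni²⁺/Ni couple is reduced (cathode); E°cell = −0.252 − (−0.409) = +0.157 V with n = 2.
At equilibrium E = 0, so log K = nE°cell / 0.0592 = (2)(+0.157) / 0.0592 = 5.3.

log K = 5.3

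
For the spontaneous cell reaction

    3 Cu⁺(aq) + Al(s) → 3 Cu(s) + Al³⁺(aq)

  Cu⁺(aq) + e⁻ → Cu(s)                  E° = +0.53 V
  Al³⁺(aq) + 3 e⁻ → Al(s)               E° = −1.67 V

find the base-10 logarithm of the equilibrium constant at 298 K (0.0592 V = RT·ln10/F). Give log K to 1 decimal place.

log K = 111.5

The Cu⁺/Cu couple is reduced (cathode); E°cell = +0.53 − (−1.67) = +2.20 V with n = 3.
At equilibrium E = 0, so log K = nE°cell / 0.0592 = (3)(+2.20) / 0.0592 = 111.5.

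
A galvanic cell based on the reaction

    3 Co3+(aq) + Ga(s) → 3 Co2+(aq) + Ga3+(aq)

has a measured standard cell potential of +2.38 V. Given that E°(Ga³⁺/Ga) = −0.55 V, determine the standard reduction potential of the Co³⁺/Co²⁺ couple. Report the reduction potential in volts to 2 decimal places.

In the reaction as written the Co³⁺/Co²⁺ couple is reduced (cathode) and Ga³⁺/Ga is oxidized (anode), so E°cell = E°(Co³⁺/Co²⁺) − E°(Ga³⁺/Ga).
E°(Co³⁺/Co²⁺) = E°cell + E°(anode) = +2.38 + (−0.55) = +1.83 V.

+1.83 V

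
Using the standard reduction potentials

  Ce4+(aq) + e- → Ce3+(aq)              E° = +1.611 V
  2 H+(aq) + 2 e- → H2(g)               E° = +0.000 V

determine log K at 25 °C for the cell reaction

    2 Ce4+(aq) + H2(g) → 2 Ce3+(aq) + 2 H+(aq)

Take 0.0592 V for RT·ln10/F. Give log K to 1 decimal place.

log K = 54.4

The Ce⁴⁺/Ce³⁺ couple is reduced (cathode); E°cell = +1.611 − (+0.000) = +1.611 V with n = 2.
At equilibrium E = 0, so log K = nE°cell / 0.0592 = (2)(+1.611) / 0.0592 = 54.4.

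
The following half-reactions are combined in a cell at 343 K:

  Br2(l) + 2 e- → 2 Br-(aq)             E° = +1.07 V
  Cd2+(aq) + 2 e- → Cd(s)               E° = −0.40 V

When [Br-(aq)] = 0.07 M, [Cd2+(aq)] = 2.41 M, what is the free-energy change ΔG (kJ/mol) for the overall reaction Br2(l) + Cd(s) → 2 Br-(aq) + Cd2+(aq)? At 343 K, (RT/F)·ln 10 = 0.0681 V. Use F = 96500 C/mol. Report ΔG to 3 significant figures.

E°cell = +1.07 − (−0.40) = +1.47 V; the balanced reaction transfers n = 2 electrons.
The reaction quotient is [Br-(aq)]^2·[Cd2+(aq)] = 0.0118; by Nernst, E = +1.47 − (0.0681/2)(−1.928) = +1.5356 V.
ΔG = −nFE = −(2)(96500)(+1.5356) J/mol = −296 kJ/mol.

−296 kJ/mol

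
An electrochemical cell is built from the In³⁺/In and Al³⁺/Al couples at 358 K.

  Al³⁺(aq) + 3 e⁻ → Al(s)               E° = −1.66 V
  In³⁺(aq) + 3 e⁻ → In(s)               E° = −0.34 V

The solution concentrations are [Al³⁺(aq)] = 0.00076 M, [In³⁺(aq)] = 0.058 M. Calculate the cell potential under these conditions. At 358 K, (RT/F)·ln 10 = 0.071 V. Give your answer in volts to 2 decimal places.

The In³⁺/In couple has the more positive E°, so it is the cathode; Al³⁺/Al is the anode.
E°cell = −0.34 − (−1.66) = +1.32 V, with n = 3 electrons transferred.
Balancing gives In³⁺(aq) + Al(s) → In(s) + Al³⁺(aq); hence Q = [Al³⁺(aq)] / [In³⁺(aq)] = 0.0131 (log Q = −1.883).
By the Nernst equation, E = +1.32 − (0.071/3)·(−1.883) = +1.36 V.

+1.36 V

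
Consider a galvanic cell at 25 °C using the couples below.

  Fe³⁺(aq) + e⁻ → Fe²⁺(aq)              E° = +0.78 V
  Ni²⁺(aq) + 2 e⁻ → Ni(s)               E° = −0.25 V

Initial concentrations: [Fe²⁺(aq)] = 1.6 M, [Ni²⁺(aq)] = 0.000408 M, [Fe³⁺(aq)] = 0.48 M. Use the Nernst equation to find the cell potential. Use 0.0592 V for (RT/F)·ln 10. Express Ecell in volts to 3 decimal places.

Fe³⁺/Fe²⁺ is reduced (cathode, E° = +0.78 V) and Ni²⁺/Ni is oxidized (anode).
E°cell = +0.78 − (−0.25) = +1.03 V, with n = 2 electrons transferred.
For the overall reaction 2 Fe³⁺(aq) + Ni(s) → 2 Fe²⁺(aq) + Ni²⁺(aq), Q = ([Fe²⁺(aq)]^2·[Ni²⁺(aq)]) / [Fe³⁺(aq)]^2 = 0.00453, giving log Q = −2.344.
By the Nernst equation, E = +1.03 − (0.0592/2)·(−2.344) = +1.099 V.

+1.099 V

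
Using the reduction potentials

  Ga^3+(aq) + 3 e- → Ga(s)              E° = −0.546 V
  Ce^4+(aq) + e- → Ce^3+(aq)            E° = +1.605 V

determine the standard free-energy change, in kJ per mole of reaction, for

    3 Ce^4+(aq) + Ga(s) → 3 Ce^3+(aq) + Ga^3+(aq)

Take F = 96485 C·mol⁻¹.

−623 kJ/mol

In the reaction as written Ce^4+(aq) is reduced, so the Ce⁴⁺/Ce³⁺ couple is the cathode and Ga³⁺/Ga is the anode.
E°cell = +1.605 − (−0.546) = +2.151 V; balancing electrons gives n = 3.
ΔG° = −nFE°cell = −(3)(96485)(+2.151) J/mol = −623 kJ/mol.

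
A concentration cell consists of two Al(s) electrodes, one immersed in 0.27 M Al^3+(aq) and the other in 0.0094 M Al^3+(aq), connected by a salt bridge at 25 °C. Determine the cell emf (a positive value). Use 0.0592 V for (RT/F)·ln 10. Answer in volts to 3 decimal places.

0.029 V

For a concentration cell E°cell = 0, since both electrodes use the same couple.
The compartment with the higher Al^3+(aq) concentration (0.27 M) acts as the cathode; ions are reduced there and produced at the dilute (0.0094 M) anode.
With n = 3, Ecell = −(0.0592/3)·log([dilute]/[conc]) = −(0.0592/3)·log(0.0094/0.27) = +0.029 V.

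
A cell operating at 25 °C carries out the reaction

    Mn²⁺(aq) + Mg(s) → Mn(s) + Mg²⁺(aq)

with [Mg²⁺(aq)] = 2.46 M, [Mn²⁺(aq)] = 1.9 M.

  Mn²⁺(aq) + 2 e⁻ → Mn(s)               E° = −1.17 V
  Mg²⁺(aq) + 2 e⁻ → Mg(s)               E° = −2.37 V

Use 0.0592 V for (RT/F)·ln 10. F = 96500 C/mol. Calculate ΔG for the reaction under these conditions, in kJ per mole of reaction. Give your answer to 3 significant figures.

−231 kJ/mol

E°cell = −1.17 − (−2.37) = +1.20 V; the balanced reaction transfers n = 2 electrons.
Q = [Mg²⁺(aq)] / [Mn²⁺(aq)] = 1.29, so log Q = 0.112 and E = +1.20 − (0.0592/2)(0.112) = +1.1967 V.
Then ΔG = −nFE = −2 × 96500 × +1.1967 J/mol = −231 kJ/mol.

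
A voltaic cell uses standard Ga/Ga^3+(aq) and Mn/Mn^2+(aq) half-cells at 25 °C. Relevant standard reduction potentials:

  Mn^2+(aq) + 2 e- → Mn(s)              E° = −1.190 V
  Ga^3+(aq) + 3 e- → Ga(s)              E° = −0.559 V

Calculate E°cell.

+0.631 V

Of the two couples in this cell, the one with the more positive reduction potential is reduced at the cathode: here that is Ga³⁺/Ga (−0.559 V); Mn²⁺/Mn (−1.190 V) is the anode.
E°cell = E°(cathode) − E°(anode) = −0.559 − (−1.190) = +0.631 V.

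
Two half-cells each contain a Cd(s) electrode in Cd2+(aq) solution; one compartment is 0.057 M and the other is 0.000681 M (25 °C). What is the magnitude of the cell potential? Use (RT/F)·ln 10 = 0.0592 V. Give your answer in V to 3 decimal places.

For a concentration cell E°cell = 0, since both electrodes use the same couple.
The compartment with the higher Cd2+(aq) concentration (0.057 M) acts as the cathode; ions are reduced there and produced at the dilute (0.000681 M) anode.
With n = 2, Ecell = −(0.0592/2)·log([dilute]/[conc]) = −(0.0592/2)·log(0.000681/0.057) = +0.057 V.

0.057 V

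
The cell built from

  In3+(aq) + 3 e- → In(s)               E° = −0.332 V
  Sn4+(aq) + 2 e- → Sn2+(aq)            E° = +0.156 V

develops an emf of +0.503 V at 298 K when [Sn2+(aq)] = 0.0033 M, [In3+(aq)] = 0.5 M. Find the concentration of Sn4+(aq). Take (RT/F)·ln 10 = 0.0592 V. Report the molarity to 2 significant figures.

The Sn⁴⁺/Sn²⁺ couple has the larger reduction potential, so it is the cathode: E°cell = +0.156 − (−0.332) = +0.488 V and n = 6.
From the Nernst equation, log Q = n(E° − E)/0.0592 = 6·(+0.488 − (+0.503))/0.0592 = −1.520.
Balancing electrons gives 3 Sn4+(aq) + 2 In(s) → 3 Sn2+(aq) + 2 In3+(aq); thus Q = ([Sn2+(aq)]^3·[In3+(aq)]^2) / [Sn4+(aq)]^3.
Substituting the known concentrations and solving, log [Sn4+(aq)] = −2.176 and [Sn4+(aq)] = 0.0067 M.

0.0067 M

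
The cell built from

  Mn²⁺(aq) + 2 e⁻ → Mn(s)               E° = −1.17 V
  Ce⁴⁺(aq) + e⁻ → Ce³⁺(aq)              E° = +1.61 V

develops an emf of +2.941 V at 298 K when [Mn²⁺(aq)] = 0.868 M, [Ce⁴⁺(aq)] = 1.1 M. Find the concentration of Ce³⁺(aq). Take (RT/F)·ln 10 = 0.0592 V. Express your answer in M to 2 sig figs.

With Ce⁴⁺/Ce³⁺ at the cathode and Mn²⁺/Mn at the anode, E°cell = +1.61 − (−1.17) = +2.78 V (n = 2).
Since E = E° − (0.0592/n)·log Q, log Q = n(E° − E)/0.0592 = −5.439.
Balancing electrons gives 2 Ce⁴⁺(aq) + Mn(s) → 2 Ce³⁺(aq) + Mn²⁺(aq); thus Q = ([Ce³⁺(aq)]^2·[Mn²⁺(aq)]) / [Ce⁴⁺(aq)]^2.
Solving for the unknown gives log [Ce³⁺(aq)] = −2.647, so [Ce³⁺(aq)] ≈ 0.0023 M.

0.0023 M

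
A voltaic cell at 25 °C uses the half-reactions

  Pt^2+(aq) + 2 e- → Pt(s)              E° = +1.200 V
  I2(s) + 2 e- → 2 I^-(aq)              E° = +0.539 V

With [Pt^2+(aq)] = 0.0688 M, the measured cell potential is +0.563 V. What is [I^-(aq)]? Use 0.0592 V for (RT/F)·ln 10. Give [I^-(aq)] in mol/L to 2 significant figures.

The Pt²⁺/Pt couple has the larger reduction potential, so it is the cathode: E°cell = +1.200 − (+0.539) = +0.661 V and n = 2.
Since E = E° − (0.0592/n)·log Q, log Q = n(E° − E)/0.0592 = 3.311.
Balancing electrons gives Pt^2+(aq) + 2 I^-(aq) → Pt(s) + I2(s); thus Q = 1 / ([Pt^2+(aq)]·[I^-(aq)]^2).
Substituting the known concentrations and solving, log [I^-(aq)] = −1.074 and [I^-(aq)] = 0.084 M.

0.084 M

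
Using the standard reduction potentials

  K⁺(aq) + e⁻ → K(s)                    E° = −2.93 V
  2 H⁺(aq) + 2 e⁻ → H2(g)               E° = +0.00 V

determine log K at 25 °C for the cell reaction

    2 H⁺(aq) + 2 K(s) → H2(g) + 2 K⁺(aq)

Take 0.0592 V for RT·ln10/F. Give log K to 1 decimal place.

log K = 99.0

The 2H⁺/H₂ couple is reduced (cathode); E°cell = +0.00 − (−2.93) = +2.93 V with n = 2.
At equilibrium E = 0, so log K = nE°cell / 0.0592 = (2)(+2.93) / 0.0592 = 99.0.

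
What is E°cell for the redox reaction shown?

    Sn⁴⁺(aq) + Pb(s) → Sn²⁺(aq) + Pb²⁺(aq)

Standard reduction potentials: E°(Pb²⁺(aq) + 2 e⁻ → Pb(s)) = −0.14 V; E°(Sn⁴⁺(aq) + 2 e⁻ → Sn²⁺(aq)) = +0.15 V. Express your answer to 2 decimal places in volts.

+0.29 V

Sn⁴⁺(aq) gains electrons, so the Sn⁴⁺/Sn²⁺ couple is the cathode; the Pb²⁺/Pb couple is the anode.
E°cell = E°(cathode) − E°(anode) = +0.15 − (−0.14) = +0.29 V.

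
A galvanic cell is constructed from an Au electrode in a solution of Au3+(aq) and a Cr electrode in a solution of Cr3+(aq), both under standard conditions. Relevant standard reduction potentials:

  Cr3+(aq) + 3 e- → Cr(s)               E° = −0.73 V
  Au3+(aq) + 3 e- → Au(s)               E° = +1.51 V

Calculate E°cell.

The Au³⁺/Au couple has the higher E°, so Au ion is reduced (cathode) and Cr is oxidized (anode).
E°cell = E°(cathode) − E°(anode) = +1.51 − (−0.73) = +2.24 V.

+2.24 V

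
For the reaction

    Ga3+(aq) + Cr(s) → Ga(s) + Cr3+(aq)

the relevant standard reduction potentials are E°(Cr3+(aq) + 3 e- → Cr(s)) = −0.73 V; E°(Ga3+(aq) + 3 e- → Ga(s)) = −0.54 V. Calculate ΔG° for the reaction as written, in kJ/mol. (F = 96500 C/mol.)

−55.0 kJ/mol

In the reaction as written Ga3+(aq) is reduced, so the Ga³⁺/Ga couple is the cathode and Cr³⁺/Cr is the anode.
E°cell = −0.54 − (−0.73) = +0.19 V; balancing electrons gives n = 3.
ΔG° = −nFE°cell = −(3)(96500)(+0.19) J/mol = −55.0 kJ/mol.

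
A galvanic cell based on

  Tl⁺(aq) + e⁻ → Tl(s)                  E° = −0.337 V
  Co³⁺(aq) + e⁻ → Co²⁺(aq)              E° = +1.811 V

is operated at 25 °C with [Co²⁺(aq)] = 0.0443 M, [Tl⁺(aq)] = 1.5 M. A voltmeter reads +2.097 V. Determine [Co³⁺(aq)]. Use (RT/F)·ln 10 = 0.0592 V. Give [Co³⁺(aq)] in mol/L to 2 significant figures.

0.0091 M

Co³⁺/Co²⁺ is the cathode (higher E°); E°cell = +1.811 − (−0.337) = +2.148 V with n = 1.
Since E = E° − (0.0592/n)·log Q, log Q = n(E° − E)/0.0592 = 0.861.
For Co³⁺(aq) + Tl(s) → Co²⁺(aq) + Tl⁺(aq), the reaction quotient is Q = ([Co²⁺(aq)]·[Tl⁺(aq)]) / [Co³⁺(aq)].
Solving for the unknown gives log [Co³⁺(aq)] = −2.039, so [Co³⁺(aq)] ≈ 0.0091 M.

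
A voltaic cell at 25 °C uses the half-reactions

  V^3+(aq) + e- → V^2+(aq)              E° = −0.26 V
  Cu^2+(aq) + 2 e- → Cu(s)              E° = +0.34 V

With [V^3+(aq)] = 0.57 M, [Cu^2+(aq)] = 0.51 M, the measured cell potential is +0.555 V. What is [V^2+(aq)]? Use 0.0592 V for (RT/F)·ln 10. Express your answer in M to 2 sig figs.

With Cu²⁺/Cu at the cathode and V³⁺/V²⁺ at the anode, E°cell = +0.34 − (−0.26) = +0.60 V (n = 2).
From the Nernst equation, log Q = n(E° − E)/0.0592 = 2·(+0.60 − (+0.555))/0.0592 = 1.520.
Balancing electrons gives Cu^2+(aq) + 2 V^2+(aq) → Cu(s) + 2 V^3+(aq); thus Q = [V^3+(aq)]^2 / ([Cu^2+(aq)]·[V^2+(aq)]^2).
Isolating [V^2+(aq)] in Q = 10^{1.520} yields log [V^2+(aq)] = −0.858, i.e. 0.14 M.

0.14 M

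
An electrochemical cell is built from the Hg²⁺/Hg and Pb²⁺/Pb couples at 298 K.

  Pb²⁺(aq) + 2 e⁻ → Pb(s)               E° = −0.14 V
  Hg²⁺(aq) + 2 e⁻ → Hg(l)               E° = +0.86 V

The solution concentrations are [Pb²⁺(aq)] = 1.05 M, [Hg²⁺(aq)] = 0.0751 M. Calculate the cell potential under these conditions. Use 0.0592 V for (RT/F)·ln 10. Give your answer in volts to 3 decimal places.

+0.966 V

The Hg²⁺/Hg couple has the more positive E°, so it is the cathode; Pb²⁺/Pb is the anode.
The standard potential is +0.86 − (−0.14) = +1.00 V and the balanced reaction transfers n = 2 electrons.
The balanced reaction is Hg²⁺(aq) + Pb(s) → Hg(l) + Pb²⁺(aq), so Q = [Pb²⁺(aq)] / [Hg²⁺(aq)] = 14 and log Q = 1.146.
Applying E = E° − (RT ln10/nF)·log Q gives +1.00 − (0.0592/2)(1.146) = +0.966 V.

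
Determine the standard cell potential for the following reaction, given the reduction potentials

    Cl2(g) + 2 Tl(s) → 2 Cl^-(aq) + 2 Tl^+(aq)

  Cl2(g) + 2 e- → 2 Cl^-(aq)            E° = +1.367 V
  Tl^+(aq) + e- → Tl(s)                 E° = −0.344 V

In the reaction as written, Cl2(g) is reduced (cathode) and Tl^+(aq) is produced by oxidation at the anode.
E°cell = E°(cathode) − E°(anode) = +1.367 − (−0.344) = +1.711 V.
The positive value indicates the reaction is spontaneous as written.

+1.711 V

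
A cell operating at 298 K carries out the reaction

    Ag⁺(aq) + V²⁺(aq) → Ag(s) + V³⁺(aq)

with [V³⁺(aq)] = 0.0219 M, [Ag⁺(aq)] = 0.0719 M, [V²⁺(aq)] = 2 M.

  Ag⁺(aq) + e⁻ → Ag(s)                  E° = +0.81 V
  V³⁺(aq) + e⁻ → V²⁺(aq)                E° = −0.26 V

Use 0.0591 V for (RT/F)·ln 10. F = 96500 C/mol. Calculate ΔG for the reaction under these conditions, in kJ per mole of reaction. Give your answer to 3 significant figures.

−108 kJ/mol

E°cell = +0.81 − (−0.26) = +1.07 V; the balanced reaction transfers n = 1 electron.
Q = [V³⁺(aq)] / ([Ag⁺(aq)]·[V²⁺(aq)]) = 0.152, so log Q = −0.817 and E = +1.07 − (0.0591/1)(−0.817) = +1.1183 V.
Finally ΔG = −nFE = −(1)(96500 C/mol)(+1.1183 V) = −108 kJ/mol.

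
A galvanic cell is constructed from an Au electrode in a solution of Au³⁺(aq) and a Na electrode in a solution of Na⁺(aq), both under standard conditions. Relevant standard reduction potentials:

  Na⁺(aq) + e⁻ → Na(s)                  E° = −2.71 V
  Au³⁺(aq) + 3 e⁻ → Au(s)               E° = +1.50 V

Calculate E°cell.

Of the two couples in this cell, the one with the more positive reduction potential is reduced at the cathode: here that is Au³⁺/Au (+1.50 V); Na⁺/Na (−2.71 V) is the anode.
E°cell = E°(cathode) − E°(anode) = +1.50 − (−2.71) = +4.21 V.

+4.21 V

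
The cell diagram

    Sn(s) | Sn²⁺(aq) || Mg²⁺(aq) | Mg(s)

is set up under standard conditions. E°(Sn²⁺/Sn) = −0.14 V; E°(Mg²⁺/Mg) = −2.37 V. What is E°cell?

By convention the left-hand electrode in cell notation is the anode (oxidation) and the right-hand electrode is the cathode (reduction).
E°cell = E°(right) − E°(left) = −2.37 − (−0.14) = −2.23 V.
The negative sign shows that, as written, the cell would require an external voltage to drive the reaction.

−2.23 V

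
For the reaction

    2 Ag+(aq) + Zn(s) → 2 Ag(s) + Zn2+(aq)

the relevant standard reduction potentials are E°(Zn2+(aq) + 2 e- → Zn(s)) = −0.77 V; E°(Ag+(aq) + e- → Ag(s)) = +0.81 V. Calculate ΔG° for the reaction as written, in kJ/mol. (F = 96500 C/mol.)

In the reaction as written Ag+(aq) is reduced, so the Ag⁺/Ag couple is the cathode and Zn²⁺/Zn is the anode.
E°cell = +0.81 − (−0.77) = +1.58 V; balancing electrons gives n = 2.
ΔG° = −nFE°cell = −(2)(96500)(+1.58) J/mol = −305 kJ/mol.

−305 kJ/mol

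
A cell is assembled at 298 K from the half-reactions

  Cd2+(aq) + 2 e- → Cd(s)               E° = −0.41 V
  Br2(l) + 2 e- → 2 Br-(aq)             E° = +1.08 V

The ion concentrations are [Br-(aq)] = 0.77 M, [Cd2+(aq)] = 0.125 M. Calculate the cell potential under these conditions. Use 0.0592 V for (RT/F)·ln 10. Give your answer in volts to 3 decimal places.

Br₂/Br⁻ is reduced (cathode, E° = +1.08 V) and Cd²⁺/Cd is oxidized (anode).
E°cell = +1.08 − (−0.41) = +1.49 V, with n = 2 electrons transferred.
For the overall reaction Br2(l) + Cd(s) → 2 Br-(aq) + Cd2+(aq), Q = [Br-(aq)]^2·[Cd2+(aq)] = 0.0741, giving log Q = −1.130.
Applying E = E° − (RT ln10/nF)·log Q gives +1.49 − (0.0592/2)(−1.130) = +1.523 V.

+1.523 V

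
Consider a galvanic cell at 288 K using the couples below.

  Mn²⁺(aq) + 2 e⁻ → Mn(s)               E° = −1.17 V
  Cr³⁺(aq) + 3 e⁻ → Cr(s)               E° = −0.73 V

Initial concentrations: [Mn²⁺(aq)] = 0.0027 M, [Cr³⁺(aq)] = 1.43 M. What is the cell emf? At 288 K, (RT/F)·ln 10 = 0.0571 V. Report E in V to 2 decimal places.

Cr³⁺/Cr is reduced (cathode, E° = −0.73 V) and Mn²⁺/Mn is oxidized (anode).
The standard potential is −0.73 − (−1.17) = +0.44 V and the balanced reaction transfers n = 6 electrons.
For the overall reaction 2 Cr³⁺(aq) + 3 Mn(s) → 2 Cr(s) + 3 Mn²⁺(aq), Q = [Mn²⁺(aq)]^3 / [Cr³⁺(aq)]^2 = 9.63×10^−9, giving log Q = −8.017.
Applying E = E° − (RT ln10/nF)·log Q gives +0.44 − (0.0571/6)(−8.017) = +0.52 V.

+0.52 V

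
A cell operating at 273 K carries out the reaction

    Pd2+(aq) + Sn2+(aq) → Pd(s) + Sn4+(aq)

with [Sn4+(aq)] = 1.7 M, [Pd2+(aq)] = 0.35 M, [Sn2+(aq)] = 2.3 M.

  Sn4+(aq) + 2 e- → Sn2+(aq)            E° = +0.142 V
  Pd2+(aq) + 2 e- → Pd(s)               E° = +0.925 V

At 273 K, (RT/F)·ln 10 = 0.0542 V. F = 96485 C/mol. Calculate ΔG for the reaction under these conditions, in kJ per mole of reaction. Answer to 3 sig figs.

−149 kJ/mol

With Pd²⁺/Pd reduced at the cathode, E°cell = +0.925 − (+0.142) = +0.783 V and n = 2.
Here Q = [Sn4+(aq)] / ([Pd2+(aq)]·[Sn2+(aq)]) = 2.11 (log Q = 0.325), giving E = +0.783 − (0.0542/2)·(0.325) = +0.7742 V.
Then ΔG = −nFE = −2 × 96485 × +0.7742 J/mol = −149 kJ/mol.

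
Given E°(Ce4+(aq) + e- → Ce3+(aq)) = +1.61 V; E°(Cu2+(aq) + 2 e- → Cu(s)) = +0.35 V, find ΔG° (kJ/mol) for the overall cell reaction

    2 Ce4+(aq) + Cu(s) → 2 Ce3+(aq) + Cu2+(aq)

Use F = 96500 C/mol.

−243 kJ/mol

In the reaction as written Ce4+(aq) is reduced, so the Ce⁴⁺/Ce³⁺ couple is the cathode and Cu²⁺/Cu is the anode.
E°cell = +1.61 − (+0.35) = +1.26 V; balancing electrons gives n = 2.
ΔG° = −nFE°cell = −(2)(96500)(+1.26) J/mol = −243 kJ/mol.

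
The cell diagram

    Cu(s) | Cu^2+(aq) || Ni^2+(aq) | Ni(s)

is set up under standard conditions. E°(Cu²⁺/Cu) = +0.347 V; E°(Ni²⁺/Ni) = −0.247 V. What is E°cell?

−0.594 V

By convention the left-hand electrode in cell notation is the anode (oxidation) and the right-hand electrode is the cathode (reduction).
E°cell = E°(right) − E°(left) = −0.247 − (+0.347) = −0.594 V.
The negative sign shows that, as written, the cell would require an external voltage to drive the reaction.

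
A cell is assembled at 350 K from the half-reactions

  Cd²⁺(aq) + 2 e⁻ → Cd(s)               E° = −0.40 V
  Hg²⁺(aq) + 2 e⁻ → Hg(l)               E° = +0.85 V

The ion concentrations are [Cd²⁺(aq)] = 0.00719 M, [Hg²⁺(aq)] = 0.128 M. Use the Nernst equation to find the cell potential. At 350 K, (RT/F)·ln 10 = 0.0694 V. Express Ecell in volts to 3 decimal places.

Hg²⁺/Hg is reduced (cathode, E° = +0.85 V) and Cd²⁺/Cd is oxidized (anode).
E°cell = E°cat − E°an = +0.85 − (−0.40) = +1.25 V; n = 2.
The balanced reaction is Hg²⁺(aq) + Cd(s) → Hg(l) + Cd²⁺(aq), so Q = [Cd²⁺(aq)] / [Hg²⁺(aq)] = 0.0562 and log Q = −1.250.
Applying E = E° − (RT ln10/nF)·log Q gives +1.25 − (0.0694/2)(−1.250) = +1.293 V.

+1.293 V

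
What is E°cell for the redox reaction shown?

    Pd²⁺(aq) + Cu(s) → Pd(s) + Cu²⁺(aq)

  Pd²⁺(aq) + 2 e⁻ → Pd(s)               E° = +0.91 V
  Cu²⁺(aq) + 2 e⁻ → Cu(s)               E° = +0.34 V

+0.57 V

Pd²⁺(aq) gains electrons, so the Pd²⁺/Pd couple is the cathode; the Cu²⁺/Cu couple is the anode.
E°cell = E°(cathode) − E°(anode) = +0.91 − (+0.34) = +0.57 V.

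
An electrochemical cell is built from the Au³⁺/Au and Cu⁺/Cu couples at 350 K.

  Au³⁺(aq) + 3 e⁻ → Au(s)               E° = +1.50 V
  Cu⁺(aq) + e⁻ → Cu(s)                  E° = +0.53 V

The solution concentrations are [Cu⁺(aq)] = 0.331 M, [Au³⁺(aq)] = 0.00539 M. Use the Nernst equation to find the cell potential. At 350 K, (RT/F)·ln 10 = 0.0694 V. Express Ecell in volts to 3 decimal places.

Au³⁺/Au is reduced (cathode, E° = +1.50 V) and Cu⁺/Cu is oxidized (anode).
E°cell = +1.50 − (+0.53) = +0.97 V, with n = 3 electrons transferred.
For the overall reaction Au³⁺(aq) + 3 Cu(s) → Au(s) + 3 Cu⁺(aq), Q = [Cu⁺(aq)]^3 / [Au³⁺(aq)] = 6.73, giving log Q = 0.828.
By the Nernst equation, E = +0.97 − (0.0694/3)·(0.828) = +0.951 V.

+0.951 V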